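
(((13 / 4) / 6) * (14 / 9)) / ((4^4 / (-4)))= -91 / 6912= -0.01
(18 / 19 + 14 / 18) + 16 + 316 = 57067 / 171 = 333.73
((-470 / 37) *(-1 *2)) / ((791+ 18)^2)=940 / 24215797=0.00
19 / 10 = 1.90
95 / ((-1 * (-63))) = 95 / 63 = 1.51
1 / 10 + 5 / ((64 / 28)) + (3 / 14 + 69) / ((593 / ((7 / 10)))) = 22479 / 9488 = 2.37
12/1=12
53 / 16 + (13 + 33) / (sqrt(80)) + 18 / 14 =515 / 112 + 23*sqrt(5) / 10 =9.74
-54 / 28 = -27 / 14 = -1.93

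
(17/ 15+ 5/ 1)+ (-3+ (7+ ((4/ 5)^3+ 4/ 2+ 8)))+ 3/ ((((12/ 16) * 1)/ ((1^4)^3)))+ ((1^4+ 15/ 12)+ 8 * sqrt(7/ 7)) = 52343/ 1500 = 34.90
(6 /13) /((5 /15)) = 18 /13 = 1.38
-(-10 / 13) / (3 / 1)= 10 / 39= 0.26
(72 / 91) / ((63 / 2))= 16 / 637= 0.03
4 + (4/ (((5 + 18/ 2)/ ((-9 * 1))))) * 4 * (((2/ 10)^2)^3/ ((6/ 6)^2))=4.00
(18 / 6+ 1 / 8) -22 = -151 / 8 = -18.88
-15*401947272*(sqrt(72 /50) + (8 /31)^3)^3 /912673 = -7186656208508894134558656 /603268231906152089575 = -11912.87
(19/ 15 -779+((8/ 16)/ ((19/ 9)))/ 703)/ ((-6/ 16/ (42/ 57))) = 17452141784/ 11420235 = 1528.18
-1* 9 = -9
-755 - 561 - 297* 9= -3989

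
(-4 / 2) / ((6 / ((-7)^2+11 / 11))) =-50 / 3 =-16.67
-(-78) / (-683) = -78 / 683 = -0.11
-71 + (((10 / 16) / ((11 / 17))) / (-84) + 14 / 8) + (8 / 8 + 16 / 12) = -164911 / 2464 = -66.93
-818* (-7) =5726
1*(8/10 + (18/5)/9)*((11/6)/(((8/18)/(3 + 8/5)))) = 2277/100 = 22.77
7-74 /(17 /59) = -4247 /17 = -249.82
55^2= 3025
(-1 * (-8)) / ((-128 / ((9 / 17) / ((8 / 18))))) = -81 / 1088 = -0.07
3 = 3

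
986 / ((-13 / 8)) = -7888 / 13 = -606.77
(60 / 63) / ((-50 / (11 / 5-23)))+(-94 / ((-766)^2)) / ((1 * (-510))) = 691590287 / 1745599100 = 0.40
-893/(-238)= 893/238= 3.75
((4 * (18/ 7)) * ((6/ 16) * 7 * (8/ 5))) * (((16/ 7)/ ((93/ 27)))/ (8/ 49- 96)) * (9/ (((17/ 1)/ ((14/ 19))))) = -3429216/ 29388155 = -0.12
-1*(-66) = 66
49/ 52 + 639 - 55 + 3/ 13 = 30429/ 52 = 585.17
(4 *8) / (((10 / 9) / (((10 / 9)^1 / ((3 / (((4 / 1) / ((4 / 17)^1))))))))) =544 / 3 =181.33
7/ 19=0.37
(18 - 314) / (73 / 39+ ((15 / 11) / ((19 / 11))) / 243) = -2961036 / 18757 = -157.86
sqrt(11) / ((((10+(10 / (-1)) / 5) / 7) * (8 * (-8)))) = -7 * sqrt(11) / 512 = -0.05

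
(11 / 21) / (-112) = -11 / 2352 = -0.00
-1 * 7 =-7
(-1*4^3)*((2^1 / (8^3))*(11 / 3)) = -11 / 12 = -0.92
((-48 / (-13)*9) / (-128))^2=0.07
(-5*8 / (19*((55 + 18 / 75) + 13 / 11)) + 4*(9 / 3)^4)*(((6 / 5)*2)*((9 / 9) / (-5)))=-95505496 / 614175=-155.50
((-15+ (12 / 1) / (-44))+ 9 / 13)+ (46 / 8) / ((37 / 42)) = -85221 / 10582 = -8.05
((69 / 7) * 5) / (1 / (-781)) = -269445 / 7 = -38492.14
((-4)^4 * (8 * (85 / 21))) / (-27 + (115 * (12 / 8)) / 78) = -9052160 / 27069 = -334.41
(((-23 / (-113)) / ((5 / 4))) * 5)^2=8464 / 12769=0.66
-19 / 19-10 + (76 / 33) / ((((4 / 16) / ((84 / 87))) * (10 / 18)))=7991 / 1595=5.01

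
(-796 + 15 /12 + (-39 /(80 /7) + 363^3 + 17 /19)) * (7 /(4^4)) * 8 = 508925561151 /48640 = 10463107.75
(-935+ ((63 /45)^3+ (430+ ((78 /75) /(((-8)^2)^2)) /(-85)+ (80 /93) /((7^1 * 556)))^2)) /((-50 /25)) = -91983.97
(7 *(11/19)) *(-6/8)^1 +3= -3/76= -0.04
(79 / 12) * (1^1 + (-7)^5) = -221279 / 2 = -110639.50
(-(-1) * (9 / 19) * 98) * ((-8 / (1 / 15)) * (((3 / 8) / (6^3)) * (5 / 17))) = -3675 / 1292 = -2.84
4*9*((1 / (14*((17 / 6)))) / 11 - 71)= -3345696 / 1309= -2555.92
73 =73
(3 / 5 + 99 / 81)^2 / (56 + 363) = 6724 / 848475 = 0.01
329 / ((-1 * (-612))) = 329 / 612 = 0.54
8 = 8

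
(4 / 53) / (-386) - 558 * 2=-1116.00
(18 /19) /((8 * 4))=9 /304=0.03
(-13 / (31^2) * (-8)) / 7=104 / 6727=0.02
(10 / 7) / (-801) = -10 / 5607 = -0.00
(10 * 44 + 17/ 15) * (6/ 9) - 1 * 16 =12514/ 45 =278.09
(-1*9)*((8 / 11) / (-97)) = 72 / 1067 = 0.07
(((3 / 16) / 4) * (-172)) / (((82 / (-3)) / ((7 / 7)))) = 387 / 1312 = 0.29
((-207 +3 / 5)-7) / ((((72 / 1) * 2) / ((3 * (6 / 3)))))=-1067 / 120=-8.89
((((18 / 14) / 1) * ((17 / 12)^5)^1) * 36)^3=2862423051509815793 / 155373797376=18422817.10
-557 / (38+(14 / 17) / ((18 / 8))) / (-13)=85221 / 76310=1.12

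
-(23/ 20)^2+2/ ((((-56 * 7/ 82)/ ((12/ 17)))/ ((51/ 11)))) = -580331/ 215600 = -2.69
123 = 123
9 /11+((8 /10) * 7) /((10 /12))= 2073 /275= 7.54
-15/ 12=-5/ 4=-1.25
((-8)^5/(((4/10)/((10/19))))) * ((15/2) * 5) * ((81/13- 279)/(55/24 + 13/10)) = 13071974400000/106457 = 122791121.30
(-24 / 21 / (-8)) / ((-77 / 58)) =-0.11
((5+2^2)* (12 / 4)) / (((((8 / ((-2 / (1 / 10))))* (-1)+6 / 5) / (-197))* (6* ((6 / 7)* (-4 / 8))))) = 20685 / 16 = 1292.81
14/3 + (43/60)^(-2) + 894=900.61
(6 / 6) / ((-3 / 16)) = -16 / 3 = -5.33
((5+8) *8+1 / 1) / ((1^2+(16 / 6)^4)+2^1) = 8505 / 4339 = 1.96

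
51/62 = 0.82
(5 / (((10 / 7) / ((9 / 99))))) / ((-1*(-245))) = 1 / 770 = 0.00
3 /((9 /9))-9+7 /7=-5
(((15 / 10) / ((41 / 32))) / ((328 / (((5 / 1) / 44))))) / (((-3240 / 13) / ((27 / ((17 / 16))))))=-0.00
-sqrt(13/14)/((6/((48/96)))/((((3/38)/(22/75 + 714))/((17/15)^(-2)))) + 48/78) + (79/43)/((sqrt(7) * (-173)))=-79 * sqrt(7)/52073 -3757 * sqrt(182)/4446079792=-0.00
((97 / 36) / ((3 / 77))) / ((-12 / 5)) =-37345 / 1296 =-28.82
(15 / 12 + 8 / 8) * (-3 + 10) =63 / 4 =15.75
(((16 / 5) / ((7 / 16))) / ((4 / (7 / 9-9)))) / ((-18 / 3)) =2368 / 945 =2.51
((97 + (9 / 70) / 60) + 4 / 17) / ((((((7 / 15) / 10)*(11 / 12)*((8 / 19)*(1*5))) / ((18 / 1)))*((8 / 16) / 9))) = 32054690601 / 91630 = 349827.46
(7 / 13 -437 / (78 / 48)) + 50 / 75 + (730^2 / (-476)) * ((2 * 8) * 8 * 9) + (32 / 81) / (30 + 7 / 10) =-49624379792591 / 38469249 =-1289975.27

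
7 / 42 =1 / 6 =0.17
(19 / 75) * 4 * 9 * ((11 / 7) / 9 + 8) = 7828 / 105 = 74.55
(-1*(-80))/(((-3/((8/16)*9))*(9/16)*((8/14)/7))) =-7840/3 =-2613.33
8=8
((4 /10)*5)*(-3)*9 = -54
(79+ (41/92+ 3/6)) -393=-28801/92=-313.05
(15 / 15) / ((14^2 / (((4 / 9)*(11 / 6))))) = 11 / 2646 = 0.00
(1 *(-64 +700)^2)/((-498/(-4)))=3248.96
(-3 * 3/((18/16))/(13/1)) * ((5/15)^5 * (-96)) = 256/1053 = 0.24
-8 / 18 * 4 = -16 / 9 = -1.78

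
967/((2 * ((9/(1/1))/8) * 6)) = 1934/27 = 71.63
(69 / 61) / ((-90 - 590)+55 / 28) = -1932 / 1158085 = -0.00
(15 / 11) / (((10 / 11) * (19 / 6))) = 9 / 19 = 0.47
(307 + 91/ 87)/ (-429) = -26800/ 37323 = -0.72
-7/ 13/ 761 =-7/ 9893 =-0.00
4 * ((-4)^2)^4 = 262144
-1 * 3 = -3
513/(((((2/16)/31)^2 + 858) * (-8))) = -3943944/52770433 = -0.07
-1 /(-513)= 1 /513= 0.00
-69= -69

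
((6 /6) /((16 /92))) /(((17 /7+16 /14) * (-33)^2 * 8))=161 /871200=0.00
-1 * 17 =-17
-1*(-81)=81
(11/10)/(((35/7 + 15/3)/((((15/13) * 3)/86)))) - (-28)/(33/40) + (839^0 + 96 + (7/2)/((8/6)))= 49278881/368940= 133.57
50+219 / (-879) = 14577 / 293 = 49.75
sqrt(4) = 2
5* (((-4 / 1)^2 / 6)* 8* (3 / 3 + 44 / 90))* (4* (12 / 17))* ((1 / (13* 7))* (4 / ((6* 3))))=137216 / 125307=1.10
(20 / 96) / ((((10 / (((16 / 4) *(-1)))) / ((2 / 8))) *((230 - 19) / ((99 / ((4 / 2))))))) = -33 / 6752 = -0.00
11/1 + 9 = 20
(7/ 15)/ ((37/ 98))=686/ 555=1.24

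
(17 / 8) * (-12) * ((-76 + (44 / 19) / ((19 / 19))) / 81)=11900 / 513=23.20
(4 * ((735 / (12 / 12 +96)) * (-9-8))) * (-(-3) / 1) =-149940 / 97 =-1545.77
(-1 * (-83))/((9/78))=2158/3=719.33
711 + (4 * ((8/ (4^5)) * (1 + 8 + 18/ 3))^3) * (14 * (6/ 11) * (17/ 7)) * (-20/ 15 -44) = 127163889/ 180224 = 705.59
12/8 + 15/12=11/4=2.75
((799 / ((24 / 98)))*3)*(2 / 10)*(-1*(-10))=39151 / 2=19575.50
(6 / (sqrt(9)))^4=16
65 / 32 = 2.03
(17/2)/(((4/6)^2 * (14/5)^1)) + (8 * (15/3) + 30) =8605/112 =76.83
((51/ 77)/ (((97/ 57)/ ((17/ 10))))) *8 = 197676/ 37345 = 5.29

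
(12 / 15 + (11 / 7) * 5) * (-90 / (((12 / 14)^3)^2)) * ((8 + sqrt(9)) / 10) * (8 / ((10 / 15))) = -18672577 / 720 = -25934.13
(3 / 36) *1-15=-179 / 12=-14.92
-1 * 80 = -80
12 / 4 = 3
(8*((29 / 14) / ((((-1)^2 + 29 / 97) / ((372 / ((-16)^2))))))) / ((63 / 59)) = 5144977 / 296352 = 17.36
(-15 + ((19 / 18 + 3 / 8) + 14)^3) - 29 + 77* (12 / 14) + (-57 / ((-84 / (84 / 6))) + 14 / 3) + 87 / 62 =42945959065 / 11570688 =3711.62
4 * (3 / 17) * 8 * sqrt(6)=96 * sqrt(6) / 17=13.83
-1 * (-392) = 392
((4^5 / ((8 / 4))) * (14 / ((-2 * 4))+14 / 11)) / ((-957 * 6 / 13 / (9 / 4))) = 4368 / 3509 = 1.24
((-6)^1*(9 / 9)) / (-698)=3 / 349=0.01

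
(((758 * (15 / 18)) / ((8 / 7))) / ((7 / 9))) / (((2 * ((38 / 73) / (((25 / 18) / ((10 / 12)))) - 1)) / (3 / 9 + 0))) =-691675 / 4016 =-172.23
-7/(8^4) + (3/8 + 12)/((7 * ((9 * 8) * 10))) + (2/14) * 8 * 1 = 23421/20480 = 1.14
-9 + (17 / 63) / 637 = -361162 / 40131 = -9.00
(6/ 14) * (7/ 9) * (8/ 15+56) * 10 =1696/ 9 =188.44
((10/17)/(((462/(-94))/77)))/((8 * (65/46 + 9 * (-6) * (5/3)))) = 1081/83130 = 0.01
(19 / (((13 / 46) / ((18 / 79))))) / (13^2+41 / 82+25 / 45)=283176 / 3143647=0.09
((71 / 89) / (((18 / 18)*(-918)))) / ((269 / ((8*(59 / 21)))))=-16756 / 230767299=-0.00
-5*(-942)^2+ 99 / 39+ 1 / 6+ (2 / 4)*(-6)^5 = -4440705.29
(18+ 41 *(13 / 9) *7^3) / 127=182981 / 1143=160.09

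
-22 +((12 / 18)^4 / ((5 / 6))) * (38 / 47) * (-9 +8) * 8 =-149318 / 6345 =-23.53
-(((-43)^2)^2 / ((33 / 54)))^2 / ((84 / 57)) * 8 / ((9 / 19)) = -303799701615405192 / 847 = -358677333666357.96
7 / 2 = 3.50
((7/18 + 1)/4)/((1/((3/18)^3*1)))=25/15552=0.00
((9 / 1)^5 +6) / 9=6561.67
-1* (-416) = 416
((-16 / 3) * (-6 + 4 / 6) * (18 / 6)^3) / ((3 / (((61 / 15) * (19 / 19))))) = 15616 / 15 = 1041.07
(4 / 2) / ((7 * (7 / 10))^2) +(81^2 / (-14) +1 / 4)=-4497645 / 9604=-468.31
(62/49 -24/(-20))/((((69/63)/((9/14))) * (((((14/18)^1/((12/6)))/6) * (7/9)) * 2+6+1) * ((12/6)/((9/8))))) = 8916399/77785540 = 0.11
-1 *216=-216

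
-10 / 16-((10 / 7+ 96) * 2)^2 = -37969.93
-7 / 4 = -1.75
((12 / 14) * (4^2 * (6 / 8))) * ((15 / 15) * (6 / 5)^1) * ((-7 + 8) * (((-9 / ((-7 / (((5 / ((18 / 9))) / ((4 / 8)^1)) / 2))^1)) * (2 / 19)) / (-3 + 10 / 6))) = -2916 / 931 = -3.13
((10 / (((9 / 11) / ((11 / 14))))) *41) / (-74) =-24805 / 4662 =-5.32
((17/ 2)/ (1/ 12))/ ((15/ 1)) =34/ 5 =6.80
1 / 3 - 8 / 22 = -1 / 33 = -0.03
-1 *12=-12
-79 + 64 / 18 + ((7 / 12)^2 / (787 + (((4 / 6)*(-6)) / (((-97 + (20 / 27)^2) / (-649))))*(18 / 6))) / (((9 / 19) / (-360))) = -67764064697 / 893859822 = -75.81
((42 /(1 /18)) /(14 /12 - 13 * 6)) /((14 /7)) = -2268 /461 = -4.92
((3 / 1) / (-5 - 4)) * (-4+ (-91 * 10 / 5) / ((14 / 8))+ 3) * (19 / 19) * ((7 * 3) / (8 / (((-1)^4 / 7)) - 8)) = 245 / 16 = 15.31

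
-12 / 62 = -6 / 31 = -0.19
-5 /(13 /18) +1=-77 /13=-5.92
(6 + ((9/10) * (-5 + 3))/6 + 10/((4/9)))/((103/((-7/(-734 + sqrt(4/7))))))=329 * sqrt(7)/323702220 + 845201/323702220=0.00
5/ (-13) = -5/ 13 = -0.38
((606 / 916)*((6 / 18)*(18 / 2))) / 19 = 909 / 8702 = 0.10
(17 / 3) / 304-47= -42847 / 912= -46.98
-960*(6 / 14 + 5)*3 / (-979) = 109440 / 6853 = 15.97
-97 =-97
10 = 10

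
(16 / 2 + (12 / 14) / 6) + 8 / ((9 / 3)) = 227 / 21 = 10.81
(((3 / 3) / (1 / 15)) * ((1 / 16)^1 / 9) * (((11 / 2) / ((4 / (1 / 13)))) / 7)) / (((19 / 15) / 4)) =275 / 55328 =0.00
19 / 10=1.90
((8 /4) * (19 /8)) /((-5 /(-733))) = 13927 /20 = 696.35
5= 5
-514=-514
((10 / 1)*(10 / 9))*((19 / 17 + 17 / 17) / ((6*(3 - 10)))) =-200 / 357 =-0.56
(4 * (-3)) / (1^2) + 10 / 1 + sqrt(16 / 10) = -2 + 2 * sqrt(10) / 5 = -0.74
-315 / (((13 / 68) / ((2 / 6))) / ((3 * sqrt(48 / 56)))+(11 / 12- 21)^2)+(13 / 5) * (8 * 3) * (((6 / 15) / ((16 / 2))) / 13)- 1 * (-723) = 60147360 * sqrt(42) / 974913084601+17608368828864681 / 24372827115025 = 722.46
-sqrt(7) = -2.65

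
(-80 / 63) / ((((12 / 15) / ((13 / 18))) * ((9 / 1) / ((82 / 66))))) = -26650 / 168399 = -0.16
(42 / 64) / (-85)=-21 / 2720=-0.01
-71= -71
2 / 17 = 0.12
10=10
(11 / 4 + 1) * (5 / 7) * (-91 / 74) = -975 / 296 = -3.29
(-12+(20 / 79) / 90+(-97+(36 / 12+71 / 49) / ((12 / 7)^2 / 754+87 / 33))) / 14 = -40935061267 / 5340410586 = -7.67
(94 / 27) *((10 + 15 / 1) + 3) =2632 / 27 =97.48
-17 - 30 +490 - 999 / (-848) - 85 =304583 / 848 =359.18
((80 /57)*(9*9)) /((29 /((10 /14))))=10800 /3857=2.80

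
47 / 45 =1.04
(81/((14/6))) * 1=243/7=34.71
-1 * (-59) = 59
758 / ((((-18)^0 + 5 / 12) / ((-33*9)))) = -2701512 / 17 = -158912.47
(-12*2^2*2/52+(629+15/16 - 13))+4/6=384233/624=615.76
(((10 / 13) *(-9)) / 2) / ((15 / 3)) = -9 / 13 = -0.69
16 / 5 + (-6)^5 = -38864 / 5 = -7772.80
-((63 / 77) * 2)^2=-324 / 121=-2.68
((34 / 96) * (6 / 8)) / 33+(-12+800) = 1664273 / 2112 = 788.01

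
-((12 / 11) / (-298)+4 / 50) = -3128 / 40975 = -0.08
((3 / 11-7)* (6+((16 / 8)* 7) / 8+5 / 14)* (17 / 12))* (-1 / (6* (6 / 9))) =142783 / 7392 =19.32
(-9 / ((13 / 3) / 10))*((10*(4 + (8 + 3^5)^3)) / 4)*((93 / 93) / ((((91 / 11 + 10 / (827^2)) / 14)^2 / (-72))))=947280318231498464009412000 / 5595091598845957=169305596074.05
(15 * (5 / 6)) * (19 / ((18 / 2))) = 475 / 18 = 26.39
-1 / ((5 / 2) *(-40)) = 1 / 100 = 0.01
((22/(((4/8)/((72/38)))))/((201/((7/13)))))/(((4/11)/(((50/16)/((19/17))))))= 1079925/628862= 1.72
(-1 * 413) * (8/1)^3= -211456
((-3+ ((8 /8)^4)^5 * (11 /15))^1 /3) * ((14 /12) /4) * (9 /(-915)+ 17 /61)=-4879 /82350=-0.06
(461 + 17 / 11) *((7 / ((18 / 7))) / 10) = 20776 / 165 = 125.92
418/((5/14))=5852/5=1170.40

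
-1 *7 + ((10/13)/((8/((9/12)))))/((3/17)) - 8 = -3035/208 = -14.59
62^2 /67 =3844 /67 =57.37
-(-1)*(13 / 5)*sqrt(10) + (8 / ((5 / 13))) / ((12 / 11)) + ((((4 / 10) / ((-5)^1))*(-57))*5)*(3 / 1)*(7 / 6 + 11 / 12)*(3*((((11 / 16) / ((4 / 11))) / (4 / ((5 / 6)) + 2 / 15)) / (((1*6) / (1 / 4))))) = 34.11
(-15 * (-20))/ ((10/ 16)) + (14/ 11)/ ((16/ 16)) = 5294/ 11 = 481.27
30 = 30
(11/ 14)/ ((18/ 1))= 11/ 252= 0.04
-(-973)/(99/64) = 62272/99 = 629.01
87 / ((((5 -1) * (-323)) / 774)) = -33669 / 646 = -52.12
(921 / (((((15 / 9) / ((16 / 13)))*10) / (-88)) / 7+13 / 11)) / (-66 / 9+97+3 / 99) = 28083132 / 3172195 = 8.85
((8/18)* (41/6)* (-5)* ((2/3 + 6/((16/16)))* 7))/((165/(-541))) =2323.49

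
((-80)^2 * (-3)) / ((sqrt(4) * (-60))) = 160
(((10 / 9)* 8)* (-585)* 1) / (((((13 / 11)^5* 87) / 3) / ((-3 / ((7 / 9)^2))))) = 15654157200 / 40585181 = 385.71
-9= -9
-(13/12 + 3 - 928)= 11087/12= 923.92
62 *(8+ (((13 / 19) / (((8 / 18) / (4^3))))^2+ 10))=217674684 / 361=602976.96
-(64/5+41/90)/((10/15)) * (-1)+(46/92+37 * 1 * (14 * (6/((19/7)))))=1328597/1140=1165.44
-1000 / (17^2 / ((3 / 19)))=-3000 / 5491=-0.55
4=4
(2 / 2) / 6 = 0.17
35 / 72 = 0.49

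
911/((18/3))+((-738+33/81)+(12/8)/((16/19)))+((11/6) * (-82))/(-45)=-2508353/4320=-580.64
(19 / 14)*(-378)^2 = 193914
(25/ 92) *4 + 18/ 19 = 889/ 437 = 2.03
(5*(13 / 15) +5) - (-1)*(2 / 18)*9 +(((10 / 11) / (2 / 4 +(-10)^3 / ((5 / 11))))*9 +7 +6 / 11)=2594870 / 145167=17.88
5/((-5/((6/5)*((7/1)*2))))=-84/5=-16.80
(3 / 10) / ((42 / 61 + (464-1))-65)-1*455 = -110655817 / 243200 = -455.00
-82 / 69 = -1.19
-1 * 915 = -915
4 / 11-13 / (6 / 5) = -691 / 66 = -10.47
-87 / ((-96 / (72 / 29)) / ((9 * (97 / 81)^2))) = 9409 / 324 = 29.04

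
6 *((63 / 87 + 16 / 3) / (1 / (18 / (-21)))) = -31.15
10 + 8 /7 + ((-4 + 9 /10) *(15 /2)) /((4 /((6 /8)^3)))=62295 /7168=8.69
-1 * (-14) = 14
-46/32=-23/16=-1.44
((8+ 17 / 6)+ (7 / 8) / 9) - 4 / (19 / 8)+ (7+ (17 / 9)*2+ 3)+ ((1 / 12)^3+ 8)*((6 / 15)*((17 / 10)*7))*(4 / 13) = 3707099 / 106704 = 34.74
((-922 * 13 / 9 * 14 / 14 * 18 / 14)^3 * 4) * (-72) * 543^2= 146222756609321763072 / 343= 426305412855165490.01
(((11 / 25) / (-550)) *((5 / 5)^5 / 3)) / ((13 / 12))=-2 / 8125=-0.00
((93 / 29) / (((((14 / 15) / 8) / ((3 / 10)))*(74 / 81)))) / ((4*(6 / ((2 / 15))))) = 7533 / 150220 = 0.05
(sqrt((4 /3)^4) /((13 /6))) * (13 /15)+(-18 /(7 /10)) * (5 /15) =-7.86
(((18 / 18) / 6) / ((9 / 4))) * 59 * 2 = 236 / 27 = 8.74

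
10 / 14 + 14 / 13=1.79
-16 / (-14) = 8 / 7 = 1.14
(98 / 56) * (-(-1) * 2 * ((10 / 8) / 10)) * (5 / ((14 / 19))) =95 / 32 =2.97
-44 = -44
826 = 826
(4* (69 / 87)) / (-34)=-46 / 493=-0.09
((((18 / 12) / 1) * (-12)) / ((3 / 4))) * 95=-2280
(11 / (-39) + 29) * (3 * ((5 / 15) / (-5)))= -224 / 39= -5.74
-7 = -7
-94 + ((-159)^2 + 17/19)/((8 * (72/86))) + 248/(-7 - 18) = 125541611/34200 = 3670.81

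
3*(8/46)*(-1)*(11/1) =-132/23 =-5.74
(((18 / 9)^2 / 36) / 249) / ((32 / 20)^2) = 25 / 143424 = 0.00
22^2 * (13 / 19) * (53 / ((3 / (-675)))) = -75032100 / 19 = -3949057.89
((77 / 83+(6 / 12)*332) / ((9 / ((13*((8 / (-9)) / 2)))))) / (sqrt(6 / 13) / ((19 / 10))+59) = -199486008020 / 109825132959+136887400*sqrt(78) / 109825132959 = -1.81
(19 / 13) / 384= 19 / 4992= 0.00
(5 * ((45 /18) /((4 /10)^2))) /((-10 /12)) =-375 /4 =-93.75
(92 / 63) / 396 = 23 / 6237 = 0.00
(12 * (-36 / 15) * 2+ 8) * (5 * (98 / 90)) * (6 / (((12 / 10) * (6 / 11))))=-66836 / 27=-2475.41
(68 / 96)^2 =289 / 576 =0.50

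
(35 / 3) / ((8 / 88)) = 385 / 3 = 128.33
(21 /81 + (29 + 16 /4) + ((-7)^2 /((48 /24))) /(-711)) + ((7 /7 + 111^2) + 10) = 52750049 /4266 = 12365.22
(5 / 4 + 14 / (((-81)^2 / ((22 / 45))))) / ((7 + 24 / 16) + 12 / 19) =28071683 / 204900030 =0.14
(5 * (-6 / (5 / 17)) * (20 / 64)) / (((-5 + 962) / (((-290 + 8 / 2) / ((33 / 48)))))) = 4420 / 319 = 13.86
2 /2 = 1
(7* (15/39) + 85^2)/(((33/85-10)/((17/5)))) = -27154440/10621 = -2556.67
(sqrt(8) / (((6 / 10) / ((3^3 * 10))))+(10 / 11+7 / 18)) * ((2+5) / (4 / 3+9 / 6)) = 1799 / 561+37800 * sqrt(2) / 17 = 3147.75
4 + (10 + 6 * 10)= 74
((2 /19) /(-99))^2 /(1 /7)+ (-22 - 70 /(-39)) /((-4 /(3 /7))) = 697020265 /321972651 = 2.16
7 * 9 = 63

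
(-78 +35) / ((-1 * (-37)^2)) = 43 / 1369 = 0.03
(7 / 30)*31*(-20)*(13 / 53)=-5642 / 159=-35.48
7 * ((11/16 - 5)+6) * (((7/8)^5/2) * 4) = 3176523/262144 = 12.12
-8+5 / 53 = -419 / 53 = -7.91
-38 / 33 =-1.15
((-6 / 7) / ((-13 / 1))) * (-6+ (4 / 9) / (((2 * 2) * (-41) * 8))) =-17713 / 44772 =-0.40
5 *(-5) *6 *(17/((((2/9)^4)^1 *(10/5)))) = -8365275/16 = -522829.69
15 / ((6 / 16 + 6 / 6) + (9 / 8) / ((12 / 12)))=6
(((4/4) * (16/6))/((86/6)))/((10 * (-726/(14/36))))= -0.00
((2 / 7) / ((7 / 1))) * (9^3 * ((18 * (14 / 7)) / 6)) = 8748 / 49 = 178.53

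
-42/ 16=-21/ 8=-2.62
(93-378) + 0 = -285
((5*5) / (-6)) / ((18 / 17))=-425 / 108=-3.94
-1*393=-393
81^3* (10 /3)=1771470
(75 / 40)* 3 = 45 / 8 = 5.62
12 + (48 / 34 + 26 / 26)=245 / 17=14.41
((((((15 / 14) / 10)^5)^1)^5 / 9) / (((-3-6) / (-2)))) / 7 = 10460353203 / 5284681618822285532935702846518591488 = 0.00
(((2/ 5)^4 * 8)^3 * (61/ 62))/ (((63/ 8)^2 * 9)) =4093640704/ 270349365234375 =0.00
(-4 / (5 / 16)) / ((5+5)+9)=-0.67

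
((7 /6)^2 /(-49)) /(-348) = 1 /12528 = 0.00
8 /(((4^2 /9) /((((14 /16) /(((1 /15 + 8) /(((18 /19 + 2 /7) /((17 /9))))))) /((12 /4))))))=16605 /156332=0.11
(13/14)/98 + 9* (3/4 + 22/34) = 12.58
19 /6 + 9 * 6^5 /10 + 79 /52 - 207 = 6796.09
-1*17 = -17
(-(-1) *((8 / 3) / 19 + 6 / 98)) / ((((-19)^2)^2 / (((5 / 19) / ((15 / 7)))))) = 563 / 2963890503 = 0.00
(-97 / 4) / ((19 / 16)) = -388 / 19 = -20.42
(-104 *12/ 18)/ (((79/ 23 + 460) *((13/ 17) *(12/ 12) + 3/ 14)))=-66976/ 438273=-0.15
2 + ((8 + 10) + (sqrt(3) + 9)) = sqrt(3) + 29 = 30.73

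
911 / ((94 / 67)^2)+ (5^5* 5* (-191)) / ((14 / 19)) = -250485779897 / 61852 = -4049760.39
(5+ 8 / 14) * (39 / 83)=1521 / 581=2.62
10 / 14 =5 / 7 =0.71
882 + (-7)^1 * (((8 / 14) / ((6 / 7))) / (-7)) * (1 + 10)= 2668 / 3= 889.33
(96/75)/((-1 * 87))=-32/2175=-0.01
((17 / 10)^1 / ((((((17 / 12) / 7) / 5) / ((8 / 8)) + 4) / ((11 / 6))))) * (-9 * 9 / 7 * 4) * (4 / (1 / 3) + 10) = -1332936 / 1697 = -785.47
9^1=9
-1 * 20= -20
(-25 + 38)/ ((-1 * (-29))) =13/ 29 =0.45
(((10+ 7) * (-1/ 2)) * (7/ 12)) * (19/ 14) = -323/ 48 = -6.73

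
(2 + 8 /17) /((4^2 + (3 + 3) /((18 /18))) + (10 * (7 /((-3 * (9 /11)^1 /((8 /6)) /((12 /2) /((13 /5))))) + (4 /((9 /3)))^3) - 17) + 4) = -14742 /328457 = -0.04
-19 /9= -2.11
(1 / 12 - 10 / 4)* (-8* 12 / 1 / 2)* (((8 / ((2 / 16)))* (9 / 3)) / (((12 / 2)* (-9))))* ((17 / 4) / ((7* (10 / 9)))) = -7888 / 35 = -225.37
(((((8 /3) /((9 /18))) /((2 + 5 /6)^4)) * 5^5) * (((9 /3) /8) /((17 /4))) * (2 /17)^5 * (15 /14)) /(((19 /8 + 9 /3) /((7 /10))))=6220800000 /86687737719307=0.00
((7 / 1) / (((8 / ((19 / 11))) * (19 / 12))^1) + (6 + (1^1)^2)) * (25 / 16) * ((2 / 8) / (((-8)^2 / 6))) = 13125 / 45056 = 0.29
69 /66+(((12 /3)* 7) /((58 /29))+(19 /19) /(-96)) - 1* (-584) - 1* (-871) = 1552357 /1056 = 1470.04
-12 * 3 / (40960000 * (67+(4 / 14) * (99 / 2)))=-63 / 5816320000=-0.00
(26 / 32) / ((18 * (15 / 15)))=13 / 288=0.05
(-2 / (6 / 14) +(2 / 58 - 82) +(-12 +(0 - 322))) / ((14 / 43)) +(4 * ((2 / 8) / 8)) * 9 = -6288859 / 4872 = -1290.82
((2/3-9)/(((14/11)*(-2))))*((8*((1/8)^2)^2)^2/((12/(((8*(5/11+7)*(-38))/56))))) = -19475/462422016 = -0.00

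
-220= -220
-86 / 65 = -1.32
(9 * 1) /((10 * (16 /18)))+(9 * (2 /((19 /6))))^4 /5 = 2187338337 /10425680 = 209.80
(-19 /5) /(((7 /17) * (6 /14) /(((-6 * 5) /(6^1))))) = 323 /3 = 107.67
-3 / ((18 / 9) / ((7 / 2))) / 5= -21 / 20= -1.05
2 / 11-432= -4750 / 11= -431.82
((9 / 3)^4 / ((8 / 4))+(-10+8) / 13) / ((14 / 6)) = 3147 / 182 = 17.29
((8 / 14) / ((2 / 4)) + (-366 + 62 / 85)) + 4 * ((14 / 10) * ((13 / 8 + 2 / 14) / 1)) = -421531 / 1190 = -354.23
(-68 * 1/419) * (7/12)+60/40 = 3533/2514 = 1.41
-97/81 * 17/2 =-1649/162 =-10.18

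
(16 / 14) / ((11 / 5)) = 40 / 77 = 0.52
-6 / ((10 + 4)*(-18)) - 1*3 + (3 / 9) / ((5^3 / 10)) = -3097 / 1050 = -2.95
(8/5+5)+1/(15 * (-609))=12058/1827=6.60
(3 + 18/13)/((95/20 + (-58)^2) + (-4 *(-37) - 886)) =228/136799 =0.00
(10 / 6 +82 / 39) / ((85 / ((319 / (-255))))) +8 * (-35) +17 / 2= -153035087 / 563550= -271.56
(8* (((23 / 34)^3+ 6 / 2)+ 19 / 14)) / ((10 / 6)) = 3851823 / 171955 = 22.40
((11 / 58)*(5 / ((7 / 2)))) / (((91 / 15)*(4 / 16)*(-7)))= -3300 / 129311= -0.03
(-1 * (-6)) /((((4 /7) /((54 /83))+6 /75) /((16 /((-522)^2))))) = 175 /476006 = 0.00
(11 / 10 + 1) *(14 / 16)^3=7203 / 5120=1.41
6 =6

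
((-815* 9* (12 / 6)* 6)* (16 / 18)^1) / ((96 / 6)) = -4890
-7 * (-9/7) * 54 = 486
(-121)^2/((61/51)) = 12240.84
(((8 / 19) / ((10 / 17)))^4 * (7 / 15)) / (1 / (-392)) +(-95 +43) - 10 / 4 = -250512763363 / 2443518750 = -102.52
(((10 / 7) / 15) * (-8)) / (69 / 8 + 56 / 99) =-4224 / 50953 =-0.08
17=17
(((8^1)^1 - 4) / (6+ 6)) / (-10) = -1 / 30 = -0.03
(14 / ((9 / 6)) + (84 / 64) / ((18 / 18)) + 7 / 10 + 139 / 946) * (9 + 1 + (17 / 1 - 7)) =1304659 / 5676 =229.86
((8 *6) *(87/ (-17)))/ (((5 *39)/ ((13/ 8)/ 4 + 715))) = -901.22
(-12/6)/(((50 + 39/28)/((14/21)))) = -112/4317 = -0.03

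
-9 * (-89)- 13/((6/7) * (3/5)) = 775.72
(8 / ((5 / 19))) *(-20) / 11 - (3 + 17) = -828 / 11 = -75.27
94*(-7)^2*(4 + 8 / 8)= 23030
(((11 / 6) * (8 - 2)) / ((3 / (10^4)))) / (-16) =-6875 / 3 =-2291.67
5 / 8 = 0.62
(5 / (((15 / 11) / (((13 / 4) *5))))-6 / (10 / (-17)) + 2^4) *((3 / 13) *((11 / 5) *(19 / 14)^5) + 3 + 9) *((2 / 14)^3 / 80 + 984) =1786043223015559911 / 1475789056000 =1210229.35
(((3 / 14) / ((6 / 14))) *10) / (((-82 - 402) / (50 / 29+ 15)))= -0.17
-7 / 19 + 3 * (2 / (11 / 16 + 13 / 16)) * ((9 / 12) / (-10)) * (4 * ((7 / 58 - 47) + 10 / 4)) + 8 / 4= 151213 / 2755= 54.89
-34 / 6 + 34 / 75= -391 / 75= -5.21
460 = 460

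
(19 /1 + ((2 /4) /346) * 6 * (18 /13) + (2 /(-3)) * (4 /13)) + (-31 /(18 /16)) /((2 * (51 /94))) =-6.59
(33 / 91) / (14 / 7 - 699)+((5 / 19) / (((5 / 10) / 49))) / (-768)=-15780383 / 462763392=-0.03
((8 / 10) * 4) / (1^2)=16 / 5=3.20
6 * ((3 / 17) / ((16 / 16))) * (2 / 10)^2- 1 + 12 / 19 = -2633 / 8075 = -0.33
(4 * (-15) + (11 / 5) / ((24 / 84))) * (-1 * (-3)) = -156.90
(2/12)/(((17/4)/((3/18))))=1/153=0.01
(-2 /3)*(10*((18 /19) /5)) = -24 /19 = -1.26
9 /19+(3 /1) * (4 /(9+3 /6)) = 33 /19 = 1.74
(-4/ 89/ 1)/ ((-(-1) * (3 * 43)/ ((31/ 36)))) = -31/ 103329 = -0.00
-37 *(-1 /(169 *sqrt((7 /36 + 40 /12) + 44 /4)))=222 *sqrt(523) /88387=0.06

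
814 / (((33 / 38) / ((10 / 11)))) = 28120 / 33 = 852.12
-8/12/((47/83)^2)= -13778/6627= -2.08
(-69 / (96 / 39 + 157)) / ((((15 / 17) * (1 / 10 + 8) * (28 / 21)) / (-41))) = 1.86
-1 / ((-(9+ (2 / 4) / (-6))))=12 / 107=0.11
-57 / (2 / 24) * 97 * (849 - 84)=-50756220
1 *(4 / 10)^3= 8 / 125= 0.06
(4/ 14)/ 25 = 2/ 175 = 0.01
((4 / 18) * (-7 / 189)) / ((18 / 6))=-2 / 729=-0.00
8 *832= 6656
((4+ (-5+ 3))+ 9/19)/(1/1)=47/19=2.47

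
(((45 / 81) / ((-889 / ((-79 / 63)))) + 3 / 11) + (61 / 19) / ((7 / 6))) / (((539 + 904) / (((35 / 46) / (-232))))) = -398402975 / 57940898059044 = -0.00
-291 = -291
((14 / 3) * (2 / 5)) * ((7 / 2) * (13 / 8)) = 637 / 60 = 10.62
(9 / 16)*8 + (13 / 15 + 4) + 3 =371 / 30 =12.37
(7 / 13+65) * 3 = 2556 / 13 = 196.62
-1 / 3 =-0.33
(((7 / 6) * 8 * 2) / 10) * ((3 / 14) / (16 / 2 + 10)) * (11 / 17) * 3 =11 / 255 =0.04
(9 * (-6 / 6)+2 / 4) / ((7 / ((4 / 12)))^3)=-0.00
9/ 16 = 0.56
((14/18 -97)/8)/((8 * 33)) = -433/9504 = -0.05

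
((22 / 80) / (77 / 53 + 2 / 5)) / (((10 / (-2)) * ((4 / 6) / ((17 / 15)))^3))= -2864279 / 19640000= -0.15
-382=-382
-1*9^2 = -81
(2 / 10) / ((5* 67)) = 0.00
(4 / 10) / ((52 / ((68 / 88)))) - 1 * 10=-28583 / 2860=-9.99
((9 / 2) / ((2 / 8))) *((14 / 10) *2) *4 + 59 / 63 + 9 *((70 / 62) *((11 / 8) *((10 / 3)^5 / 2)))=90152057 / 29295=3077.39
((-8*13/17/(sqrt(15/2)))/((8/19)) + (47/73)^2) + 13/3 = 75904/15987 -247*sqrt(30)/255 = -0.56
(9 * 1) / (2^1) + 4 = 17 / 2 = 8.50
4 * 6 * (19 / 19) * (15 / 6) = 60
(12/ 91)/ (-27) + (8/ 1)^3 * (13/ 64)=85172/ 819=104.00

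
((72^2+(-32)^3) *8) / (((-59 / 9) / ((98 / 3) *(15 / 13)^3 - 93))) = -1441330.02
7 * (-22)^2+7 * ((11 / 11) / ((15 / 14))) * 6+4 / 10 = 17138 / 5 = 3427.60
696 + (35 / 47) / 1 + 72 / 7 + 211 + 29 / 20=6050181 / 6580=919.48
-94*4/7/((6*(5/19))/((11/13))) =-28.79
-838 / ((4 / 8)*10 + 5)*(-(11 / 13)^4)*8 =49076632 / 142805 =343.66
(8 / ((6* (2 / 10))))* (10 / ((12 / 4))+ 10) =800 / 9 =88.89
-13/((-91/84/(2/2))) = 12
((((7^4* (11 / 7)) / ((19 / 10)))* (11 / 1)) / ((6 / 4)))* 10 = 8300600 / 57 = 145624.56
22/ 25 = 0.88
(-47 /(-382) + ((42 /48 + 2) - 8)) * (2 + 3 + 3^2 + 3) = -129931 /1528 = -85.03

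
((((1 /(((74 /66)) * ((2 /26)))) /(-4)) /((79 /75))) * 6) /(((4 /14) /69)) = -46621575 /11692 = -3987.48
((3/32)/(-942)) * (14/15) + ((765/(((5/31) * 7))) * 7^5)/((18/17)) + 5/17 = 13778804049721/1281120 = 10755279.79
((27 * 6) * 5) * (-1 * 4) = -3240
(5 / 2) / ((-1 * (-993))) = 5 / 1986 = 0.00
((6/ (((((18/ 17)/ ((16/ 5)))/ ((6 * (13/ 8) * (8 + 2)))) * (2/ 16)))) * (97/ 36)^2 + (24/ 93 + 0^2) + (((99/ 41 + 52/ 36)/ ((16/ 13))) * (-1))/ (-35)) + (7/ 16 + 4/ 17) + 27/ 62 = 100643189141371/ 980093520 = 102687.33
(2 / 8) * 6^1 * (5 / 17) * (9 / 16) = 135 / 544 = 0.25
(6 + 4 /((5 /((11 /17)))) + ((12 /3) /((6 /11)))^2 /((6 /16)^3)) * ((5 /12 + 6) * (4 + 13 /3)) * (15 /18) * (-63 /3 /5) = -28564711945 /148716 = -192075.58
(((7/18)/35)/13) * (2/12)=1/7020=0.00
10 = 10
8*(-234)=-1872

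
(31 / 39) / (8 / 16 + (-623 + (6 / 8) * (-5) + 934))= 124 / 48009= 0.00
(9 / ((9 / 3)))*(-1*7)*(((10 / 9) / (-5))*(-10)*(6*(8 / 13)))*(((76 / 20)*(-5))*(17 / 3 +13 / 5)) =1055488 / 39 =27063.79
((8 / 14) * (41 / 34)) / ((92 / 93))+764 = 4185949 / 5474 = 764.70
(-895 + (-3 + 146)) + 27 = -725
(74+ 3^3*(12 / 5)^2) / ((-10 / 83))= -238127 / 125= -1905.02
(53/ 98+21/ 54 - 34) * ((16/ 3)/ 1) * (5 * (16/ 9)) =-18667520/ 11907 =-1567.78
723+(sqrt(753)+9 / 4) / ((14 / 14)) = sqrt(753)+2901 / 4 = 752.69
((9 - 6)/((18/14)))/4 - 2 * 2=-41/12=-3.42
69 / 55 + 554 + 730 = 70689 / 55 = 1285.25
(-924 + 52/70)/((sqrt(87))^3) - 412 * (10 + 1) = -4533.14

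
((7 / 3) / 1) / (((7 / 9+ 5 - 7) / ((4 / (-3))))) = 28 / 11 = 2.55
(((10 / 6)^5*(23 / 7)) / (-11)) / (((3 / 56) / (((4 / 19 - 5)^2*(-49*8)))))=1866537400000 / 2894859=644776.62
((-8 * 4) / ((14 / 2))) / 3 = -32 / 21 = -1.52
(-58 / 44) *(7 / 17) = -203 / 374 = -0.54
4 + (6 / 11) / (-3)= 42 / 11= 3.82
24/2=12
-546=-546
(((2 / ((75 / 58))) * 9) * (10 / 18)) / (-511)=-116 / 7665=-0.02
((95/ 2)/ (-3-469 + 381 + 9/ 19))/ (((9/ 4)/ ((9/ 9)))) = -361/ 1548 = -0.23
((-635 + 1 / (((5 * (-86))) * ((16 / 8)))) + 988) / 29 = 303579 / 24940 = 12.17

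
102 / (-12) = -17 / 2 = -8.50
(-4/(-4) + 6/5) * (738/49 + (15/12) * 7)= 52.38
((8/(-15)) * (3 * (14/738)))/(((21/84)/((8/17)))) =-1792/31365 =-0.06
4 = 4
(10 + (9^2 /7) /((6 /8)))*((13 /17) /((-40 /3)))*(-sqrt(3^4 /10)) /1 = 31239*sqrt(10) /23800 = 4.15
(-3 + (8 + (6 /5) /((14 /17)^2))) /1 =3317 /490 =6.77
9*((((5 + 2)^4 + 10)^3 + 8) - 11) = 126134572752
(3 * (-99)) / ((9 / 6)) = -198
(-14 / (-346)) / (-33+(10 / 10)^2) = -7 / 5536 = -0.00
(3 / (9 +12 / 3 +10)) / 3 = 1 / 23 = 0.04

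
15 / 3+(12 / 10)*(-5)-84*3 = -253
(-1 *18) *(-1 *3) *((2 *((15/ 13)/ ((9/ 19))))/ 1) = 3420/ 13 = 263.08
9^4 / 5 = 6561 / 5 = 1312.20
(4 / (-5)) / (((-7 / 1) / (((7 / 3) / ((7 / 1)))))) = 4 / 105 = 0.04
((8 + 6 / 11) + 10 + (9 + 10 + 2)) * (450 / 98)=97875 / 539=181.59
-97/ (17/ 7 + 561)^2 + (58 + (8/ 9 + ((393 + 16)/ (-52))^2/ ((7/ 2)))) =76.56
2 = 2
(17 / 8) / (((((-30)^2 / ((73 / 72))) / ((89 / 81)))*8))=110449 / 335923200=0.00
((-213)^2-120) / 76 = 45249 / 76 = 595.38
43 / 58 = 0.74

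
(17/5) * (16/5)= 272/25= 10.88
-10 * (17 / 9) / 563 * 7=-1190 / 5067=-0.23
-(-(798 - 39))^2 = -576081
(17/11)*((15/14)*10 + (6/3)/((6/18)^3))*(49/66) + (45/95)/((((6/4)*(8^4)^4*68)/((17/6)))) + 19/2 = 216787523462919880825/2588443885831192576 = 83.75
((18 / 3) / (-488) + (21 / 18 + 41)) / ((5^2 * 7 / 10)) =30857 / 12810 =2.41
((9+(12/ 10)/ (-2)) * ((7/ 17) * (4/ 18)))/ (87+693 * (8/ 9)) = 196/ 179265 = 0.00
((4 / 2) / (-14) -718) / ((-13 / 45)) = 2485.88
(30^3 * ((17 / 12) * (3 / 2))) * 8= 459000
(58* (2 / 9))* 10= 1160 / 9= 128.89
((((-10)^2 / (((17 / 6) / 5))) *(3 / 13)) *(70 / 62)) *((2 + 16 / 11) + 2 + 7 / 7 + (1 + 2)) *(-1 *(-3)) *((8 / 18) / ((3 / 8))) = 8960000 / 5797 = 1545.63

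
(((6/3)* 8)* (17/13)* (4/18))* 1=544/117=4.65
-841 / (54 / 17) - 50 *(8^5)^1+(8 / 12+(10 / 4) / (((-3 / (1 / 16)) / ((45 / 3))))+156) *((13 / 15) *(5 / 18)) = -8494643567 / 5184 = -1638627.23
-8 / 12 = -0.67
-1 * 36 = -36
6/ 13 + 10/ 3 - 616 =-23876/ 39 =-612.21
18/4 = 9/2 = 4.50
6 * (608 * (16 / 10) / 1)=5836.80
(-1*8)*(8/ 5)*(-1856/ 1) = 118784/ 5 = 23756.80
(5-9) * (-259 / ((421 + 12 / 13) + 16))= 13468 / 5693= 2.37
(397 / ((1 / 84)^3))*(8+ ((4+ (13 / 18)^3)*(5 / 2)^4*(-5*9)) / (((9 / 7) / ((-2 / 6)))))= 76337307773573 / 162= 471217949219.59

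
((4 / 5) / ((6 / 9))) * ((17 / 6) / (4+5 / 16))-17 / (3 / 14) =-27098 / 345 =-78.54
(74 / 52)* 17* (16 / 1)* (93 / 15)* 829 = 129317368 / 65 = 1989497.97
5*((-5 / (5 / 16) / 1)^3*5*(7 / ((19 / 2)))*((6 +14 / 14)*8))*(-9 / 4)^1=180633600 / 19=9507031.58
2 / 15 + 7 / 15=3 / 5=0.60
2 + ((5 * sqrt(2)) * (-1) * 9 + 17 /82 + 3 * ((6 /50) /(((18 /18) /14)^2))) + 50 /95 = 2854787 /38950-45 * sqrt(2) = 9.65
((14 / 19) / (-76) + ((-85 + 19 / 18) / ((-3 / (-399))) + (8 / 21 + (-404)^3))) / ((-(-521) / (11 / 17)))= -81907.50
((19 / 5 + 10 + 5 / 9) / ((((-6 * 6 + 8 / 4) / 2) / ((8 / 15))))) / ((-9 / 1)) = 304 / 6075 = 0.05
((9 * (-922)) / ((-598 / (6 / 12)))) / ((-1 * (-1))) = 4149 / 598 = 6.94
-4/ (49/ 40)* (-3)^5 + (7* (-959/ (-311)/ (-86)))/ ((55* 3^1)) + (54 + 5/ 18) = 274976570192/ 324362115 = 847.75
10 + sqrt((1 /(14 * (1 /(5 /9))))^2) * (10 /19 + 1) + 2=28873 /2394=12.06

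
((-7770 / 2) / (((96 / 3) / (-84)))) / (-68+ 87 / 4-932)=-11655 / 1118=-10.42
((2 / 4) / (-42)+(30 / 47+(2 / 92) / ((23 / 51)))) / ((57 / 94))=1408891 / 1266426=1.11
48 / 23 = 2.09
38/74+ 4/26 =321/481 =0.67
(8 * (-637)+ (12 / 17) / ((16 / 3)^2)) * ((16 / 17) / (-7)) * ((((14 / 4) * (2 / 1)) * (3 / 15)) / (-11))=-5544421 / 63580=-87.20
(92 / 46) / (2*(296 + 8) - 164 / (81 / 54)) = 3 / 748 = 0.00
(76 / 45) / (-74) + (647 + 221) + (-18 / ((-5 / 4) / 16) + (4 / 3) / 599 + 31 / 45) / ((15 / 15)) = 219227855 / 199467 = 1099.07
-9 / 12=-0.75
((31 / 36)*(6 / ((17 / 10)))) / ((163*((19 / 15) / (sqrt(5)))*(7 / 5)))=3875*sqrt(5) / 368543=0.02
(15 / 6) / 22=5 / 44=0.11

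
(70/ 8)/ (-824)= -35/ 3296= -0.01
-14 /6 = -7 /3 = -2.33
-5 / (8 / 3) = -15 / 8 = -1.88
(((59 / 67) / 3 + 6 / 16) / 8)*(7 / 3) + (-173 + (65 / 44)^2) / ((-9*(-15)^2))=293496529 / 1050667200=0.28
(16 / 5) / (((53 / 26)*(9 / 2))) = 832 / 2385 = 0.35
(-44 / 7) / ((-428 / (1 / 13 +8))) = 165 / 1391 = 0.12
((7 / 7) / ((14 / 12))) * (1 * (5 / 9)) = 10 / 21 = 0.48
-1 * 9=-9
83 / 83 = 1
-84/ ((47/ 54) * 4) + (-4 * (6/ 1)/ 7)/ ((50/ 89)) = -248646/ 8225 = -30.23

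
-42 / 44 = -21 / 22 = -0.95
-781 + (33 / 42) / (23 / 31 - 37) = -12290157 / 15736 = -781.02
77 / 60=1.28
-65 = -65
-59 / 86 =-0.69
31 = 31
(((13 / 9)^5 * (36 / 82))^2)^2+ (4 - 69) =-36273071423468068919249 / 5236192181870167076001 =-6.93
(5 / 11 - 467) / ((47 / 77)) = -35924 / 47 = -764.34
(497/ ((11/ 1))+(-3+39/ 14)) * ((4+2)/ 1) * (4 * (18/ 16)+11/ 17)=519375/ 374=1388.70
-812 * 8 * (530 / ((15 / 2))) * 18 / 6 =-1377152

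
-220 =-220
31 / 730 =0.04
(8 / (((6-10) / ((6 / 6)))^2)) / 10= 1 / 20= 0.05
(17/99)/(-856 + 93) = -17/75537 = -0.00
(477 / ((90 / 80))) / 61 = 424 / 61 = 6.95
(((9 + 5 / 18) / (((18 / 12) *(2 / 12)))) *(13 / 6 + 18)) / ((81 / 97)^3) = 18442383311 / 14348907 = 1285.28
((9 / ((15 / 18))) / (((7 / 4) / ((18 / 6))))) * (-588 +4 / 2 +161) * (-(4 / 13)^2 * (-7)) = -881280 / 169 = -5214.67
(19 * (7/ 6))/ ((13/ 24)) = 532/ 13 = 40.92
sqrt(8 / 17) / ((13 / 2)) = 4 * sqrt(34) / 221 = 0.11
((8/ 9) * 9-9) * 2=-2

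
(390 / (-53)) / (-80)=39 / 424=0.09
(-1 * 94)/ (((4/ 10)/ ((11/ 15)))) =-517/ 3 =-172.33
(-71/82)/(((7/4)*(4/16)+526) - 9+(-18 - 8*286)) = 568/1173297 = 0.00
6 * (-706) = -4236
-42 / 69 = -14 / 23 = -0.61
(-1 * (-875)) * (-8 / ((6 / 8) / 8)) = -224000 / 3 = -74666.67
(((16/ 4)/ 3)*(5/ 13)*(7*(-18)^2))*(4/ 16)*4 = 15120/ 13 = 1163.08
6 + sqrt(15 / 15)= 7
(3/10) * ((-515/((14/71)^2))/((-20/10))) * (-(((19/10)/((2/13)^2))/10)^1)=-5001675159/313600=-15949.22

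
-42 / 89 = -0.47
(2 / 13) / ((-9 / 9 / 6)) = -12 / 13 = -0.92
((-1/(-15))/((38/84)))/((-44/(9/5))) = -63/10450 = -0.01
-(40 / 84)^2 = -100 / 441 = -0.23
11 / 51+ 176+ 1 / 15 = 14984 / 85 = 176.28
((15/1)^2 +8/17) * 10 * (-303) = -11613990/17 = -683175.88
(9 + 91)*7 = 700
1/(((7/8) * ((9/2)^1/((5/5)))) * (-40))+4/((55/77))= 5.59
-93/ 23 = -4.04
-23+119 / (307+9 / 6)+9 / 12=-53961 / 2468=-21.86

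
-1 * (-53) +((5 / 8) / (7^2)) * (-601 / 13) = 267083 / 5096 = 52.41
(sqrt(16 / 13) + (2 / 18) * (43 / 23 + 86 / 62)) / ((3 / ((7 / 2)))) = 301 / 713 + 14 * sqrt(13) / 39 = 1.72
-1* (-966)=966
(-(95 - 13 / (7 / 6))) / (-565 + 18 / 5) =2935 / 19649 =0.15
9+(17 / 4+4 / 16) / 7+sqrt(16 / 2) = 12.47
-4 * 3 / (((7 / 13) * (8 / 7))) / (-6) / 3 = 13 / 12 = 1.08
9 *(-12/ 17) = -108/ 17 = -6.35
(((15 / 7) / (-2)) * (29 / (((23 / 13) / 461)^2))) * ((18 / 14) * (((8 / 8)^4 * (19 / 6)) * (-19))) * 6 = 50760690792435 / 51842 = 979142216.59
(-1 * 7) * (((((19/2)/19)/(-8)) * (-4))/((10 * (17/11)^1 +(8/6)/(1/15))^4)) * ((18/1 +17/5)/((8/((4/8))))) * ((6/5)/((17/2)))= -10966109/52437996000000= -0.00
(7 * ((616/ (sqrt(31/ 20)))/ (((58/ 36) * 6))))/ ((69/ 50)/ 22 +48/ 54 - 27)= -256132800 * sqrt(155)/ 231833221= -13.75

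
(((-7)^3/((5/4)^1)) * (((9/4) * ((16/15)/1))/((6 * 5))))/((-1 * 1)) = 21.95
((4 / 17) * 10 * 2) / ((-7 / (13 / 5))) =-208 / 119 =-1.75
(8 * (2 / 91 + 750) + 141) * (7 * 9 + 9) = 40236984 / 91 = 442164.66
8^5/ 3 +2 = 32774/ 3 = 10924.67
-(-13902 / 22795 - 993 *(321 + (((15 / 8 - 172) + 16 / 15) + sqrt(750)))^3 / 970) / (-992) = -103487816231781709 / 26049761280000 - 111229997659 *sqrt(30) / 307916800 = -5951.26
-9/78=-0.12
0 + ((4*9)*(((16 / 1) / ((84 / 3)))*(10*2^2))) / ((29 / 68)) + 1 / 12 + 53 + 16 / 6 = 1611989 / 812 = 1985.21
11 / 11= 1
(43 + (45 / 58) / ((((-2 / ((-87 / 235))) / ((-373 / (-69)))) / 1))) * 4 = 189289 / 1081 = 175.11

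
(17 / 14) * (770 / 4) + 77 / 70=234.85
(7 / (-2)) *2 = -7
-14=-14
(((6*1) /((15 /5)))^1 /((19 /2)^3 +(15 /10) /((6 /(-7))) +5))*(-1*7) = -112 /6885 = -0.02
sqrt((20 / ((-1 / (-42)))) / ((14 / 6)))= 6 * sqrt(10)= 18.97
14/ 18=7/ 9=0.78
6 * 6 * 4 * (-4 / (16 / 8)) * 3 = -864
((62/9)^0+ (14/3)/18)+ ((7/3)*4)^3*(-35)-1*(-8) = -768070/27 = -28447.04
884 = 884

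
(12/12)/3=1/3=0.33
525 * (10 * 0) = 0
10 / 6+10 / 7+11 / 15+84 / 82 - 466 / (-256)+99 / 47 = 75794429 / 8632960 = 8.78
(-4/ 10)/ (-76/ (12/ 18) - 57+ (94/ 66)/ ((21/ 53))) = 693/ 290030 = 0.00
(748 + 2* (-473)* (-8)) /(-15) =-2772 /5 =-554.40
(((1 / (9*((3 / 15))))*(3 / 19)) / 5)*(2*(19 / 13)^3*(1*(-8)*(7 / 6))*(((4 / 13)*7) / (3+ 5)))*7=-495292 / 257049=-1.93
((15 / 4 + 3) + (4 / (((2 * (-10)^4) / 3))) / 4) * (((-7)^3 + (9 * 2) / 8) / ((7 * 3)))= -61336363 / 560000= -109.53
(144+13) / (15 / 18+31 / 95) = 89490 / 661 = 135.39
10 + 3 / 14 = 143 / 14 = 10.21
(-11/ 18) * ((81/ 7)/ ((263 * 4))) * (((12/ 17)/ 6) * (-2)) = 99/ 62594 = 0.00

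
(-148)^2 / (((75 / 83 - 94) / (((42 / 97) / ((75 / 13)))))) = -330881824 / 18737975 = -17.66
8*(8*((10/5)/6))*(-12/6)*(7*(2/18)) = -33.19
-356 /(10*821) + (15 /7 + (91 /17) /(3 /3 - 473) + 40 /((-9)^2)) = 48221451491 /18676140840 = 2.58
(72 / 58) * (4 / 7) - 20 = -3916 / 203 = -19.29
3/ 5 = 0.60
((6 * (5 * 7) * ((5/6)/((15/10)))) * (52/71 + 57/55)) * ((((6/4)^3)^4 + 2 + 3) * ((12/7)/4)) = 19060591735/1599488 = 11916.68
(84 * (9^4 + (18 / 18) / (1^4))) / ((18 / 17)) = 1561756 / 3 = 520585.33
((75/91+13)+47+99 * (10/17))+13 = 204296/1547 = 132.06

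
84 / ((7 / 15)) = 180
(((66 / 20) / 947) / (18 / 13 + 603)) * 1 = 143 / 24801930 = 0.00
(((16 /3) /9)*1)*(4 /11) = 64 /297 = 0.22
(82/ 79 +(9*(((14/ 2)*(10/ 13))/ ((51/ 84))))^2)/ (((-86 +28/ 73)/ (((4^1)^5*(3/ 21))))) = -918941412058112/ 84403353125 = -10887.50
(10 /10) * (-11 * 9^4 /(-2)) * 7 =505197 /2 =252598.50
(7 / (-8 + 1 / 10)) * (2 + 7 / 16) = -1365 / 632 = -2.16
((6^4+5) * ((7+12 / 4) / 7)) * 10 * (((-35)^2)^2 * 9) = 251011687500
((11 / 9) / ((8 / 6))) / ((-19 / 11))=-0.53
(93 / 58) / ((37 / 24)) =1116 / 1073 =1.04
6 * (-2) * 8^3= -6144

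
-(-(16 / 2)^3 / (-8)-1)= -63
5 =5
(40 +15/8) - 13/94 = 15693/376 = 41.74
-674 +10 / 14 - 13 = -686.29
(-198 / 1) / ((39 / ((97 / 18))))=-1067 / 39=-27.36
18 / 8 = 9 / 4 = 2.25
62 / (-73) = -0.85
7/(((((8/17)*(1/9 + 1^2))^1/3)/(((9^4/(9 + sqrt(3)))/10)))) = 63241479/20800 - 7026831*sqrt(3)/20800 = 2455.32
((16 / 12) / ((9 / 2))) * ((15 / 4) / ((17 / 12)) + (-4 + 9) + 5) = 1720 / 459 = 3.75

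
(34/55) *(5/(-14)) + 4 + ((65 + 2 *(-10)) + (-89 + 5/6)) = -18197/462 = -39.39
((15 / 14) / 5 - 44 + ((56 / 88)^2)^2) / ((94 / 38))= -169885061 / 9633778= -17.63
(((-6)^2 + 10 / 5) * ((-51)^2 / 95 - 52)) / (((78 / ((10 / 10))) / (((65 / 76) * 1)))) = -2339 / 228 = -10.26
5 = 5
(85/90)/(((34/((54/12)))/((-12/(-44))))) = 3/88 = 0.03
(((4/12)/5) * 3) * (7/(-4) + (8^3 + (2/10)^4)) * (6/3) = 1275629/6250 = 204.10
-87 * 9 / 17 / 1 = -783 / 17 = -46.06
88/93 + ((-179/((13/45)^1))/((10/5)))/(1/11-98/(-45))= -368242501/2715414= -135.61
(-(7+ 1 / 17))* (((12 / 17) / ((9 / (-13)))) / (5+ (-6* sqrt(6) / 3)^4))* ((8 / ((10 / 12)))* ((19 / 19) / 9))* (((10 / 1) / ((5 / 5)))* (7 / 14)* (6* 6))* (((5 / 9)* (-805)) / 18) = -38272000 / 647649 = -59.09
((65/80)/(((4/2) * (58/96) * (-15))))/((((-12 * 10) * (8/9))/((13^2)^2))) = 1113879/92800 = 12.00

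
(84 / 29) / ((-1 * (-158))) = 42 / 2291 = 0.02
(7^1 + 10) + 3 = 20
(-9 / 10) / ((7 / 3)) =-0.39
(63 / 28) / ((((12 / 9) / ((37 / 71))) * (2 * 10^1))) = 0.04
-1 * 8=-8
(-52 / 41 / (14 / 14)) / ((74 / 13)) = -338 / 1517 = -0.22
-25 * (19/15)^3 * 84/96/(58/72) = -48013/870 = -55.19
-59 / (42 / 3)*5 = -295 / 14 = -21.07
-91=-91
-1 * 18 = -18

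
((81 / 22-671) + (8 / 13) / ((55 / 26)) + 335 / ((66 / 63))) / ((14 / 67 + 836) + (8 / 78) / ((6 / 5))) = -149717061 / 360564160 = -0.42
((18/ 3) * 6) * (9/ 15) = 108/ 5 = 21.60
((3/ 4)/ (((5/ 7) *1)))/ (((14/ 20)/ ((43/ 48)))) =43/ 32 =1.34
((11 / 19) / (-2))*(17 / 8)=-187 / 304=-0.62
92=92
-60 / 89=-0.67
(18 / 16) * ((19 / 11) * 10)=855 / 44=19.43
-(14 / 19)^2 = -196 / 361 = -0.54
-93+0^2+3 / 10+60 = -327 / 10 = -32.70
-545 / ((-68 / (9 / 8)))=4905 / 544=9.02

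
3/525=1/175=0.01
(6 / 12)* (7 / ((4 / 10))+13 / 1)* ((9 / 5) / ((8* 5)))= 549 / 800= 0.69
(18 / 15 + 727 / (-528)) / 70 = -467 / 184800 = -0.00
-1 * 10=-10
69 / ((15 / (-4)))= -92 / 5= -18.40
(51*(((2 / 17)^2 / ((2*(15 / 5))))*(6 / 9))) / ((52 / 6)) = 2 / 221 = 0.01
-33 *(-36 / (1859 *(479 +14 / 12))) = 648 / 486889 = 0.00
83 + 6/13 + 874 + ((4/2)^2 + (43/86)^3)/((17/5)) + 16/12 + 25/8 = 2554229/2652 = 963.13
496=496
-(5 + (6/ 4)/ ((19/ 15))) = -235/ 38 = -6.18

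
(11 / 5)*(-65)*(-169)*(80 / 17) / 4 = 483340 / 17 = 28431.76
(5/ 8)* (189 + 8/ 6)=2855/ 24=118.96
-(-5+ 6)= -1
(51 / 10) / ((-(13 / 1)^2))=-51 / 1690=-0.03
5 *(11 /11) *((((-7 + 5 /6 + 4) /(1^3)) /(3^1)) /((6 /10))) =-325 /54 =-6.02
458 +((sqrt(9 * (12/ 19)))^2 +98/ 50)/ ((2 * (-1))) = 431469/ 950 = 454.18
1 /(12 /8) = 2 /3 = 0.67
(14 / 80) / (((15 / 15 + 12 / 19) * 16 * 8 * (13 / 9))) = 0.00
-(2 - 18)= 16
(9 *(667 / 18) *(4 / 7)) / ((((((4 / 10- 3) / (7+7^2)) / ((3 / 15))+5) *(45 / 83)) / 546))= 161211232 / 4005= 40252.49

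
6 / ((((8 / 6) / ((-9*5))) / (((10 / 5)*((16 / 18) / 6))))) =-60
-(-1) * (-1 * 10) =-10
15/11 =1.36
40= 40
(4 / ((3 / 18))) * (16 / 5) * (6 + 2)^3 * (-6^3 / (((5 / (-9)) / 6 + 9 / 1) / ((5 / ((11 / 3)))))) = -6879707136 / 5291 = -1300265.95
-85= -85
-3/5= -0.60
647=647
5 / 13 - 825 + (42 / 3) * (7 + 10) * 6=7844 / 13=603.38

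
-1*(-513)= 513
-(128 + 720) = -848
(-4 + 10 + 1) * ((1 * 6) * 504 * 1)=21168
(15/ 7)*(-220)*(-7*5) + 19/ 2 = 33019/ 2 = 16509.50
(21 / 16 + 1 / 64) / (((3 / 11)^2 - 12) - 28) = -10285 / 309184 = -0.03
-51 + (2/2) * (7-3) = -47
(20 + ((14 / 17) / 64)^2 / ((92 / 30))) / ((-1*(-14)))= 272261855 / 190582784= 1.43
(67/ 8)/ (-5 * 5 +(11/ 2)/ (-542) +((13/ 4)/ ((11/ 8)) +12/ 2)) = -199727/ 396986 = -0.50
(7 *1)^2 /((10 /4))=98 /5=19.60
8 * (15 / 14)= 60 / 7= 8.57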